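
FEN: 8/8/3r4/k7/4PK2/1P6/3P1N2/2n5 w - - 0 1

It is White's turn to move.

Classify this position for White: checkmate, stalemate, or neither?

White to move; white king on f4.
In check: no.
Legal moves for White: Kg5, Kf5, Ke5, Kg4, Kg3, Kf3, Ke3, Ng4, Nh3, Nd3, Nh1, Nd1, e5, b4+, d3, d4.
White has 16 legal moves and is not in check → neither.

neither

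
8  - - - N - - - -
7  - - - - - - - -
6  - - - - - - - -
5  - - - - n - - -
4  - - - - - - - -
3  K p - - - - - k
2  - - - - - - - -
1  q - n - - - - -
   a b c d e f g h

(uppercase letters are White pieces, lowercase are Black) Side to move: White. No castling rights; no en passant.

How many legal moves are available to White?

1

White to move; king on a3.
In check: yes, from the black queen on a1.
Legal moves: Kb4.
Count: 1.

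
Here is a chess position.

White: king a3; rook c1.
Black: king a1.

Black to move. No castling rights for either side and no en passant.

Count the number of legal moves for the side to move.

0

Black to move; king on a1.
In check: yes, from the white rook on c1.
Legal moves: none.
Count: 0.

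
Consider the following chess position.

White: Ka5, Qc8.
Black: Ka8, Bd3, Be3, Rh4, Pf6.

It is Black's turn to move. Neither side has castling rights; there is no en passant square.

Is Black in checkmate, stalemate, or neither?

neither

Black to move; black king on a8.
In check: yes, from the white queen on c8.
Legal moves for Black: Ka7.
Black is in check but has 1 legal move → neither.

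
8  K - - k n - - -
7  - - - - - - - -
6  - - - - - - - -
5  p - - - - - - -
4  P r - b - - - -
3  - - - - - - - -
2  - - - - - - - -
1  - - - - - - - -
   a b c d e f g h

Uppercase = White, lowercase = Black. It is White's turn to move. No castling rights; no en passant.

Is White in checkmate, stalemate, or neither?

White to move; white king on a8.
In check: no.
King squares — a7: attacked by Bd4; b7: attacked by Rb4; b8: attacked by Rb4.
Legal moves for White: none.
Not in check and no legal moves → stalemate.

stalemate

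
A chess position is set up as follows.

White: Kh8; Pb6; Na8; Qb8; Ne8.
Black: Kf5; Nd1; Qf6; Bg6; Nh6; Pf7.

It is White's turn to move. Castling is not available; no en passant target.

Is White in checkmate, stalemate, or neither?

White to move; white king on h8.
In check: yes, from the black queen on f6.
King squares — g7: attacked by Qf6; h7: attacked by Bg6; g8: attacked by Nh6.
Legal moves for White: Ng7+, Nxf6.
White is in check but has 2 legal moves → neither.

neither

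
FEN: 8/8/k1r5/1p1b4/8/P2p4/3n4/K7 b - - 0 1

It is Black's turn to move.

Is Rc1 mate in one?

After Rc1: white king on a1; in check: yes, from the black rook on c1.
White has 1 legal reply: Kb2.
In check but a legal move exists → not checkmate.

no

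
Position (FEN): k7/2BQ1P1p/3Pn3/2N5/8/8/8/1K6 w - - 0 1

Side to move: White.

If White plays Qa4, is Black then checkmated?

After Qa4: black king on a8; in check: yes, from the white queen on a4.
King squares — a7: attacked by Qa4; b7: attacked by Nc5; b8: attacked by Bc7.
Black has no legal moves → checkmate.

yes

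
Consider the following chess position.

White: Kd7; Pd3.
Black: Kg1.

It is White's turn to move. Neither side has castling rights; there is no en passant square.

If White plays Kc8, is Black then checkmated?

no

After Kc8: black king on g1; in check: no.
Black is not in check, so this cannot be checkmate.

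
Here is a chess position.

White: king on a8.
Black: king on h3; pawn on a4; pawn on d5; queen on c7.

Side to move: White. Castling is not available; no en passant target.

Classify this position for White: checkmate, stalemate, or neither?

stalemate

White to move; white king on a8.
In check: no.
King squares — a7: attacked by Qc7; b7: attacked by Qc7; b8: attacked by Qc7.
Legal moves for White: none.
Not in check and no legal moves → stalemate.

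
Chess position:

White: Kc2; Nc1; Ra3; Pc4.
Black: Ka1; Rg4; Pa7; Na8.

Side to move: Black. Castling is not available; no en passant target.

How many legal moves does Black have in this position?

Black to move; king on a1.
In check: yes, from the white rook on a3.
Legal moves: none.
Count: 0.

0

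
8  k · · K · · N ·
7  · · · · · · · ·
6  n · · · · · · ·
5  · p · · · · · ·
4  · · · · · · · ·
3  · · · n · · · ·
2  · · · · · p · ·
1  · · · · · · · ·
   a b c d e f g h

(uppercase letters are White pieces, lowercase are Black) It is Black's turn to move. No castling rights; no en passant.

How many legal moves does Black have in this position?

19

Black to move; king on a8.
In check: no.
Legal moves: Kb8, Kb7, Ka7, Nb8, Nc7, Nac5, Nab4, Ne5, Ndc5, Nf4, Ndb4, Nb2, Ne1, Nc1, b4, f1=Q, f1=R, f1=B, f1=N.
Count: 19.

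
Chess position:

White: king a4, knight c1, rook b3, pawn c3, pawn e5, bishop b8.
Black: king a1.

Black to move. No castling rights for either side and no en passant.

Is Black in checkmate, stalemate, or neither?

Black to move; black king on a1.
In check: no.
King squares — b1: attacked by Rb3; a2: attacked by Nc1; b2: attacked by Rb3.
Legal moves for Black: none.
Not in check and no legal moves → stalemate.

stalemate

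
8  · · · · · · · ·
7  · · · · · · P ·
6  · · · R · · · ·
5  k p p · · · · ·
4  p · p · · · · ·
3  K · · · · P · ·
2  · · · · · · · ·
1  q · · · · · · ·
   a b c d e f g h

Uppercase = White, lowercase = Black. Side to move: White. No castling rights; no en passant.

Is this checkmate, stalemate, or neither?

White to move; white king on a3.
In check: yes, from the black queen on a1.
King squares — a2: attacked by Qa1; b2: attacked by Qa1; b3: attacked by Pa4; a4: attacked by Qa1; b4: attacked by Ka5.
Legal moves for White: none.
In check with no legal moves → checkmate.

checkmate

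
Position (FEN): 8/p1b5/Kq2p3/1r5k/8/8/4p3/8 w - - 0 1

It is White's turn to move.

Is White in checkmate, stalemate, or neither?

White to move; white king on a6.
In check: yes, from the black queen on b6.
King squares — a5: attacked by Rb5; b5: attacked by Qb6; b6: attacked by Rb5; a7: attacked by Qb6; b7: attacked by Qb6.
Legal moves for White: none.
In check with no legal moves → checkmate.

checkmate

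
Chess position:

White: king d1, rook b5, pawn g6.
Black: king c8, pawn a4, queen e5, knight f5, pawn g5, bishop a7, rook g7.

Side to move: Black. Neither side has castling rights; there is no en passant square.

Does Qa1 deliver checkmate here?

After Qa1: white king on d1; in check: yes, from the black queen on a1.
White has 4 legal replies: Ke2, Kd2, Kc2, Rb1.
In check but a legal move exists → not checkmate.

no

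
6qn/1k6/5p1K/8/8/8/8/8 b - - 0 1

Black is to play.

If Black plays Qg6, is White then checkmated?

After Qg6: white king on h6; in check: yes, from the black queen on g6.
King squares — g5: attacked by Pf6; h5: attacked by Qg6; g6: attacked by Nh8; g7: attacked by Qg6; h7: attacked by Qg6.
White has no legal moves → checkmate.

yes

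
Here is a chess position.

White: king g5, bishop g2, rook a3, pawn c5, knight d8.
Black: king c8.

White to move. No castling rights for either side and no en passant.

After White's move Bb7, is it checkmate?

no

After Bb7: black king on c8; in check: yes, from the white bishop on b7.
Black has 4 legal replies: Kxd8, Kb8, Kd7, Kc7.
In check but a legal move exists → not checkmate.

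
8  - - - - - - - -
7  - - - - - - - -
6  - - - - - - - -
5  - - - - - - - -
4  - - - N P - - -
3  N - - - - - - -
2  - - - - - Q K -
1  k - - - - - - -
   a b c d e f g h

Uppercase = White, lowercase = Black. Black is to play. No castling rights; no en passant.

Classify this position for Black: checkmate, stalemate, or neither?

stalemate

Black to move; black king on a1.
In check: no.
King squares — b1: attacked by Na3; a2: attacked by Qf2; b2: attacked by Qf2.
Legal moves for Black: none.
Not in check and no legal moves → stalemate.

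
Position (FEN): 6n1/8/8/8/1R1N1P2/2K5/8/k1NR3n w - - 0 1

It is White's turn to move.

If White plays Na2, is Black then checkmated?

no

After Na2: black king on a1; in check: yes, from the white rook on d1.
Black has 1 legal reply: Kxa2.
In check but a legal move exists → not checkmate.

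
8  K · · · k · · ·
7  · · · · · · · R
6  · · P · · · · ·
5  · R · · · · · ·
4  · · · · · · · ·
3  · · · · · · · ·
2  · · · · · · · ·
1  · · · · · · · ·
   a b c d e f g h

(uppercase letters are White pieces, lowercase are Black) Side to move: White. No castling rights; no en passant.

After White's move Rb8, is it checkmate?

yes

After Rb8: black king on e8; in check: yes, from the white rook on b8.
King squares — d7: attacked by Pc6; e7: attacked by Rh7; f7: attacked by Rh7; d8: attacked by Rb8; f8: attacked by Rb8.
Black has no legal moves → checkmate.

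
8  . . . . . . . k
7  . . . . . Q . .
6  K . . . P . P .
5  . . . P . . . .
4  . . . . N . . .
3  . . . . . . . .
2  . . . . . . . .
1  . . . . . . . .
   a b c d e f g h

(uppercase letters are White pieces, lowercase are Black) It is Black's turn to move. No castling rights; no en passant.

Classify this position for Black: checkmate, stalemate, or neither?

Black to move; black king on h8.
In check: no.
King squares — g7: attacked by Qf7; h7: attacked by Pg6; g8: attacked by Qf7.
Legal moves for Black: none.
Not in check and no legal moves → stalemate.

stalemate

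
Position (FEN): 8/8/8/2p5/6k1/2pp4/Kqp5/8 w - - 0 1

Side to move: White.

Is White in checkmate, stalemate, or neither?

White to move; white king on a2.
In check: yes, from the black queen on b2.
King squares — a1: attacked by Qb2; b1: attacked by Qb2; b2: attacked by Pc3; a3: attacked by Qb2; b3: attacked by Qb2.
Legal moves for White: none.
In check with no legal moves → checkmate.

checkmate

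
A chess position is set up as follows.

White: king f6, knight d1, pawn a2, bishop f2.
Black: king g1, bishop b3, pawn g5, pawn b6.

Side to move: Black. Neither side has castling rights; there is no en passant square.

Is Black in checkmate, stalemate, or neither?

neither

Black to move; black king on g1.
In check: yes, from the white bishop on f2.
King squares — f1: available; h1: available; f2: attacked by Nd1; g2: available; h2: available.
Legal moves for Black: Kh2, Kg2, Kh1, Kf1.
Black is in check but has 4 legal moves → neither.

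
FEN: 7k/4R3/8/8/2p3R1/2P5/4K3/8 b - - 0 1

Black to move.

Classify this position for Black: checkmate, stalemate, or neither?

stalemate

Black to move; black king on h8.
In check: no.
King squares — g7: attacked by Rg4; h7: attacked by Re7; g8: attacked by Rg4.
Legal moves for Black: none.
Not in check and no legal moves → stalemate.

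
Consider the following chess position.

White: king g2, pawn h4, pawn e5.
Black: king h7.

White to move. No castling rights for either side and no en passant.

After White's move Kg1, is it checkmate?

no

After Kg1: black king on h7; in check: no.
Black is not in check, so this cannot be checkmate.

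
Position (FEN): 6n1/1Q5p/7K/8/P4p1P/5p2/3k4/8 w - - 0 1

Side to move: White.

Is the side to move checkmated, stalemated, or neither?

White to move; white king on h6.
In check: yes, from the black knight on g8.
Legal moves for White: Kxh7, Kg7, Kh5, Kg5.
White is in check but has 4 legal moves → neither.

neither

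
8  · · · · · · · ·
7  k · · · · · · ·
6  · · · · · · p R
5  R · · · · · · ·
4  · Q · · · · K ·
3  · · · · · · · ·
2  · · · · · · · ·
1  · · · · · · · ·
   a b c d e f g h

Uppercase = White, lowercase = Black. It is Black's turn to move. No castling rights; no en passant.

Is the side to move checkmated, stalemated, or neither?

checkmate

Black to move; black king on a7.
In check: yes, from the white rook on a5.
King squares — a6: attacked by Ra5; b6: attacked by Qb4; b7: attacked by Qb4; a8: attacked by Ra5; b8: attacked by Qb4.
Legal moves for Black: none.
In check with no legal moves → checkmate.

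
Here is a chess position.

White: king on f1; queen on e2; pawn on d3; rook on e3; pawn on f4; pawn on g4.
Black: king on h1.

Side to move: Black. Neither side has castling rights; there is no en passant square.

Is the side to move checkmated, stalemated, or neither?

Black to move; black king on h1.
In check: no.
King squares — g1: attacked by Kf1; g2: attacked by Kf1; h2: attacked by Qe2.
Legal moves for Black: none.
Not in check and no legal moves → stalemate.

stalemate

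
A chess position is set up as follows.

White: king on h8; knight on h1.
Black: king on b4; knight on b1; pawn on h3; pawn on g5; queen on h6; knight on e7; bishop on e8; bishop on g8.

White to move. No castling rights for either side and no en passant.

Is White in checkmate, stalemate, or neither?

checkmate

White to move; white king on h8.
In check: yes, from the black queen on h6.
King squares — g7: attacked by Qh6; h7: attacked by Qh6; g8: attacked by Ne7.
Legal moves for White: none.
In check with no legal moves → checkmate.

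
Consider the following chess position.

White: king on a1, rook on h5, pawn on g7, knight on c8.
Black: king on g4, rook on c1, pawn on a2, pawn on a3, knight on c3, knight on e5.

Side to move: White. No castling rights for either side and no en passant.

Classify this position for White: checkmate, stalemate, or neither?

checkmate

White to move; white king on a1.
In check: yes, from the black rook on c1.
King squares — b1: attacked by Rc1; a2: attacked by Nc3; b2: attacked by Pa3.
Legal moves for White: none.
In check with no legal moves → checkmate.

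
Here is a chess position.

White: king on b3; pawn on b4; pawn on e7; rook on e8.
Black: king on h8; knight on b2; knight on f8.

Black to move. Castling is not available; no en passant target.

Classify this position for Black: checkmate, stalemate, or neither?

Black to move; black king on h8.
In check: no.
Legal moves for Black: Kg8, Kh7, Kg7, Nc4, Na4, Nd3, Nd1.
Black has 7 legal moves and is not in check → neither.

neither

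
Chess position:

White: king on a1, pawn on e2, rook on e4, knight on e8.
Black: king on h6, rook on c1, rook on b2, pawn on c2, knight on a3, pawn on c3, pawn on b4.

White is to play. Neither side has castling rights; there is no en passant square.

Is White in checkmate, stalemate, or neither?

White to move; white king on a1.
In check: yes, from the black rook on c1.
King squares — b1: attacked by Rc1; a2: attacked by Rb2; b2: attacked by Pc3.
Legal moves for White: none.
In check with no legal moves → checkmate.

checkmate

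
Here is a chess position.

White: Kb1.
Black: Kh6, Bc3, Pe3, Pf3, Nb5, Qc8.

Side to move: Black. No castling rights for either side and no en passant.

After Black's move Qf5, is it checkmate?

no

After Qf5: white king on b1; in check: yes, from the black queen on f5.
White has 2 legal replies: Ka2, Kc1.
In check but a legal move exists → not checkmate.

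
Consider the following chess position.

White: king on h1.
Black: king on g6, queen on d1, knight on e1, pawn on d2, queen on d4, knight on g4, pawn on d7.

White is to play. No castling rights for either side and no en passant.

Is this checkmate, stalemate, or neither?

White to move; white king on h1.
In check: no.
King squares — g1: attacked by Qd4; g2: attacked by Ne1; h2: attacked by Ng4.
Legal moves for White: none.
Not in check and no legal moves → stalemate.

stalemate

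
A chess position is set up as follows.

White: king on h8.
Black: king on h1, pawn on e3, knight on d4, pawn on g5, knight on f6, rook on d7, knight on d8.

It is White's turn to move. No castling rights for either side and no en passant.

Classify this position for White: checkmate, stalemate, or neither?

stalemate

White to move; white king on h8.
In check: no.
King squares — g7: attacked by Rd7; h7: attacked by Nf6; g8: attacked by Nf6.
Legal moves for White: none.
Not in check and no legal moves → stalemate.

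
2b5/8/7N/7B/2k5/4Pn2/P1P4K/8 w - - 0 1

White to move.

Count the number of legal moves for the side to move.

4

White to move; king on h2.
In check: yes, from the black knight on f3.
Legal moves: Kg3, Kg2, Kh1, Bxf3.
Count: 4.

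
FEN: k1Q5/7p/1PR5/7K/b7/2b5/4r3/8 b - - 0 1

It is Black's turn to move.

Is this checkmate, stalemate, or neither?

Black to move; black king on a8.
In check: yes, from the white queen on c8.
King squares — a7: attacked by Pb6; b7: attacked by Qc8; b8: attacked by Qc8.
Legal moves for Black: none.
In check with no legal moves → checkmate.

checkmate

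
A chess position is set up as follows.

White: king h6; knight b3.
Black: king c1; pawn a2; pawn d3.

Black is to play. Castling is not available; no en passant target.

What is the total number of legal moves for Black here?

4

Black to move; king on c1.
In check: yes, from the white knight on b3.
Legal moves: Kc2, Kb2, Kd1, Kb1.
Count: 4.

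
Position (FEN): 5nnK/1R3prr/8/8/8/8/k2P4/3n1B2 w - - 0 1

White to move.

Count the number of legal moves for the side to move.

White to move; king on h8.
In check: yes, from the black rook on h7.
Legal moves: none.
Count: 0.

0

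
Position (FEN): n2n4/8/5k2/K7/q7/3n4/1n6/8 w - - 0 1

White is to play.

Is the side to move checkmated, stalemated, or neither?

checkmate

White to move; white king on a5.
In check: yes, from the black queen on a4.
King squares — a4: attacked by Nb2; b4: attacked by Nd3; b5: attacked by Qa4; a6: attacked by Qa4; b6: attacked by Na8.
Legal moves for White: none.
In check with no legal moves → checkmate.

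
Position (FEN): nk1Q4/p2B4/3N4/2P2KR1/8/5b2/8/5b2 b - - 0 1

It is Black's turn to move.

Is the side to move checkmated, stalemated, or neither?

checkmate

Black to move; black king on b8.
In check: yes, from the white queen on d8.
King squares — a7: own pawn; b7: attacked by Nd6; c7: attacked by Qd8; a8: own knight; c8: attacked by Nd6.
Legal moves for Black: none.
In check with no legal moves → checkmate.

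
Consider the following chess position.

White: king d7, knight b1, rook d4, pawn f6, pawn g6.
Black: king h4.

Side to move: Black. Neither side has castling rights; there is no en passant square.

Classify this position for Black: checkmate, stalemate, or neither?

Black to move; black king on h4.
In check: yes, from the white rook on d4.
King squares — g3: available; h3: available; g4: attacked by Rd4; g5: available; h5: available.
Legal moves for Black: Kh5, Kg5, Kh3, Kg3.
Black is in check but has 4 legal moves → neither.

neither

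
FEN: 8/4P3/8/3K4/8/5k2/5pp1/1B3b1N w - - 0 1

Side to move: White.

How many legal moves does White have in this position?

19

White to move; king on d5.
In check: no.
Legal moves: Ke6, Kd6, Kc6, Ke5, Kc5, Kd4, Ng3, Nxf2, Bh7, Bg6, Bf5, Be4+, Bd3, Bc2, Ba2, e8=Q, e8=R, e8=B, e8=N.
Count: 19.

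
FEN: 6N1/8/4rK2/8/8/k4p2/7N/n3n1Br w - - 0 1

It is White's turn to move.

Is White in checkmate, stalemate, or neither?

neither

White to move; white king on f6.
In check: yes, from the black rook on e6.
Legal moves for White: Kg7, Kf7, Kxe6, Kg5, Kf5.
White is in check but has 5 legal moves → neither.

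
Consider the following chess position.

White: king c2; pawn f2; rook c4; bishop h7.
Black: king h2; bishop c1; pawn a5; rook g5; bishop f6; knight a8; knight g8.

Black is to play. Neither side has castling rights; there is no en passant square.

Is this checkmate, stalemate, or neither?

Black to move; black king on h2.
In check: no.
Legal moves for Black include: Ne7, Nh6, Nc7, Nb6, Bh8, Bd8, Bg7, Be7, Be5, Bd4, Bc3, Bfb2, Ba1, Rg7, Rg6, Rh5, Rf5, Re5, ... (list truncated; more exist).
Black has legal moves and is not in check → neither.

neither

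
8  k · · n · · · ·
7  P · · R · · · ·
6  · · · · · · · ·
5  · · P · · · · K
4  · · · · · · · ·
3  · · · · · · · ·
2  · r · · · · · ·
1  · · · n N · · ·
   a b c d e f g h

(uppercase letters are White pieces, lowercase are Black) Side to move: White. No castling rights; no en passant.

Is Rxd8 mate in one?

After Rxd8: black king on a8; in check: yes, from the white rook on d8.
Black has 3 legal replies: Kb7, Kxa7, Rb8.
In check but a legal move exists → not checkmate.

no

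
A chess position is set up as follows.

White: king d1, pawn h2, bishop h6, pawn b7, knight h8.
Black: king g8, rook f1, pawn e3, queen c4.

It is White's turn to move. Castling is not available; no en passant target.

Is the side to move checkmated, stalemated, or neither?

checkmate

White to move; white king on d1.
In check: yes, from the black rook on f1.
King squares — c1: attacked by Rf1; e1: attacked by Rf1; c2: attacked by Qc4; d2: attacked by Pe3; e2: attacked by Qc4.
Legal moves for White: none.
In check with no legal moves → checkmate.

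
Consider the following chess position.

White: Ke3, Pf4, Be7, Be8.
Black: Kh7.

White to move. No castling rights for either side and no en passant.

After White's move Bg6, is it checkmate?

no

After Bg6: black king on h7; in check: yes, from the white bishop on g6.
Black has 5 legal replies: Kh8, Kg8, Kg7, Kh6, Kxg6.
In check but a legal move exists → not checkmate.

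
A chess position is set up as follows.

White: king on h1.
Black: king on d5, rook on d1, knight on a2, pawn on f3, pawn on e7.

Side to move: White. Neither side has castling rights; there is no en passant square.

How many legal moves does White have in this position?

1

White to move; king on h1.
In check: yes, from the black rook on d1.
Legal moves: Kh2.
Count: 1.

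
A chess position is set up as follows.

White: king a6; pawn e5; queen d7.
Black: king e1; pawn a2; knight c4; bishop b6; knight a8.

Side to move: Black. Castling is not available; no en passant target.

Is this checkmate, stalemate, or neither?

neither

Black to move; black king on e1.
In check: no.
Legal moves for Black include: Nc7+, Bd8, Bc7, Ba7, Bc5, Ba5, Bd4, Be3, Bf2, Bg1, Nd6, Nxe5, Na5, Ne3, Na3, Nd2, Nb2, Kf2, ... (list truncated; more exist).
Black has legal moves and is not in check → neither.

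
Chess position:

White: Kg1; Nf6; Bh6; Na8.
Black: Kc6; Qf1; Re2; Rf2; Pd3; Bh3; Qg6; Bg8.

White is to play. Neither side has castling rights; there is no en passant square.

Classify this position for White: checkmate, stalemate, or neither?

checkmate

White to move; white king on g1.
In check: yes, from the black queen on f1 and the black queen on g6.
King squares — f1: attacked by Rf2; h1: attacked by Qf1; f2: attacked by Qf1; g2: attacked by Qf1; h2: attacked by Rf2.
Legal moves for White: none.
In check with no legal moves → checkmate.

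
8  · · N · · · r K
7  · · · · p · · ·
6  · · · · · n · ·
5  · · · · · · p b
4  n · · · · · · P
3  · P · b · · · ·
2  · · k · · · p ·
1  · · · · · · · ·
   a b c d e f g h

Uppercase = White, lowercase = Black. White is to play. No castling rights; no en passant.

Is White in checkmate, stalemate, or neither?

White to move; white king on h8.
In check: yes, from the black rook on g8.
King squares — g7: attacked by Rg8; h7: attacked by Bd3; g8: attacked by Nf6.
Legal moves for White: none.
In check with no legal moves → checkmate.

checkmate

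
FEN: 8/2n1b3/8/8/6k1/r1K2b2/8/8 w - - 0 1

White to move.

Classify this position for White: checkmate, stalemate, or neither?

White to move; white king on c3.
In check: yes, from the black rook on a3.
Legal moves for White: Kd4, Kc4, Kd2, Kc2, Kb2.
White is in check but has 5 legal moves → neither.

neither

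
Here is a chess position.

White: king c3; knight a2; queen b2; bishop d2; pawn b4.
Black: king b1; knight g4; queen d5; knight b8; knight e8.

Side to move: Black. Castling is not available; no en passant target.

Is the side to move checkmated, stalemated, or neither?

checkmate

Black to move; black king on b1.
In check: yes, from the white queen on b2.
King squares — a1: attacked by Qb2; c1: attacked by Na2; a2: attacked by Qb2; b2: attacked by Kc3; c2: attacked by Qb2.
Legal moves for Black: none.
In check with no legal moves → checkmate.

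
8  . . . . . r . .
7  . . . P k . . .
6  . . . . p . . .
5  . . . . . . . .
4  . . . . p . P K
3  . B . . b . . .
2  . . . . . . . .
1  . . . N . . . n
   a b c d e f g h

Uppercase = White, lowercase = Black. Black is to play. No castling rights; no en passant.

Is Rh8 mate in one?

After Rh8: white king on h4; in check: yes, from the black rook on h8.
King squares — g3: attacked by Nh1; h3: attacked by Rh8; g4: own pawn; g5: attacked by Be3; h5: attacked by Rh8.
White has no legal moves → checkmate.

yes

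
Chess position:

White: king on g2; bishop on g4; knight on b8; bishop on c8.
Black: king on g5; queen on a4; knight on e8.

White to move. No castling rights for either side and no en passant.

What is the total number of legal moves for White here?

24

White to move; king on g2.
In check: no.
Legal moves: Bcd7, Bb7, Bce6, Ba6, Bcf5, Nd7, Nc6, Na6, Bgd7, Bge6, Bh5, Bgf5, Bh3, Bf3, Be2, Bd1, Kh3, Kg3, Kf3, Kh2, Kf2, Kh1, Kg1, Kf1.
Count: 24.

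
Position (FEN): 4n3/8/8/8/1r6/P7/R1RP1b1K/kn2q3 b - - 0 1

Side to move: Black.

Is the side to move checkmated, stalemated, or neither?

Black to move; black king on a1.
In check: yes, from the white rook on a2.
King squares — b1: own knight; a2: attacked by Rc2; b2: attacked by Ra2.
Legal moves for Black: none.
In check with no legal moves → checkmate.

checkmate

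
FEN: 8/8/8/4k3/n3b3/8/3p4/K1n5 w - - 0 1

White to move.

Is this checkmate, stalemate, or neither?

White to move; white king on a1.
In check: no.
King squares — b1: attacked by Be4; a2: attacked by Nc1; b2: attacked by Na4.
Legal moves for White: none.
Not in check and no legal moves → stalemate.

stalemate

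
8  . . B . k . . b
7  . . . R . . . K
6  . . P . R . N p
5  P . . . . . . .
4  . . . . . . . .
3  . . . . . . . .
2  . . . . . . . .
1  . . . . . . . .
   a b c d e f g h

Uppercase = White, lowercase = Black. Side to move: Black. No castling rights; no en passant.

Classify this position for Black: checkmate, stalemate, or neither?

checkmate

Black to move; black king on e8.
In check: yes, from the white rook on e6.
King squares — d7: attacked by Pc6; e7: attacked by Re6; f7: attacked by Rd7; d8: attacked by Rd7; f8: attacked by Ng6.
Legal moves for Black: none.
In check with no legal moves → checkmate.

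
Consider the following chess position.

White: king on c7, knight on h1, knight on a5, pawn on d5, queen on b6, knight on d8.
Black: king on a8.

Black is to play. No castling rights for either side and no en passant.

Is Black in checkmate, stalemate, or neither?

Black to move; black king on a8.
In check: no.
King squares — a7: attacked by Qb6; b7: attacked by Na5; b8: attacked by Qb6.
Legal moves for Black: none.
Not in check and no legal moves → stalemate.

stalemate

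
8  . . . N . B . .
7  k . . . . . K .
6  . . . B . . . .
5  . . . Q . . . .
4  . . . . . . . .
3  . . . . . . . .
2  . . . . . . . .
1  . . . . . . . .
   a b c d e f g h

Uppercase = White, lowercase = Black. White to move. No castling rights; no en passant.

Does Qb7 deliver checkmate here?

yes

After Qb7: black king on a7; in check: yes, from the white queen on b7.
King squares — a6: attacked by Qb7; b6: attacked by Qb7; b7: attacked by Nd8; a8: attacked by Qb7; b8: attacked by Bd6.
Black has no legal moves → checkmate.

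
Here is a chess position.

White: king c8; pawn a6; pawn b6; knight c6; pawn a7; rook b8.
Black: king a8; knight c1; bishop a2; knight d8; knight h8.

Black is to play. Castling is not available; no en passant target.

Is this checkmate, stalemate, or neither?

checkmate

Black to move; black king on a8.
In check: yes, from the white rook on b8.
King squares — a7: attacked by Pb6; b7: attacked by Pa6; b8: attacked by Nc6.
Legal moves for Black: none.
In check with no legal moves → checkmate.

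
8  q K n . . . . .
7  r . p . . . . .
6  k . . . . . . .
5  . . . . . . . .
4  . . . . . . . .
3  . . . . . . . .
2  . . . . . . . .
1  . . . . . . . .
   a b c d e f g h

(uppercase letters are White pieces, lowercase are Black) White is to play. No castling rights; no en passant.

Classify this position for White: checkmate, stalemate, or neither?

White to move; white king on b8.
In check: yes, from the black queen on a8.
King squares — a7: attacked by Ka6; b7: attacked by Ka6; c7: attacked by Ra7; a8: attacked by Ra7; c8: attacked by Qa8.
Legal moves for White: none.
In check with no legal moves → checkmate.

checkmate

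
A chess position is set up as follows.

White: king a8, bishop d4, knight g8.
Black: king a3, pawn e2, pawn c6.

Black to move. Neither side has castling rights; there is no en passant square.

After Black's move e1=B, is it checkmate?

After e1=B: white king on a8; in check: no.
White is not in check, so this cannot be checkmate.

no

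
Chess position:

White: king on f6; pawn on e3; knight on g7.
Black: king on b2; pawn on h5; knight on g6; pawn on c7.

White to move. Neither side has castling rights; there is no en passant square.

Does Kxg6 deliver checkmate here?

no

After Kxg6: black king on b2; in check: no.
Black is not in check, so this cannot be checkmate.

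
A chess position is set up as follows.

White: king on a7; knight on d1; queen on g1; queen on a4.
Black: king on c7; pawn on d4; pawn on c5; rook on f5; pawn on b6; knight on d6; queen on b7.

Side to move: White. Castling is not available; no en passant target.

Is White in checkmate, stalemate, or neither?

White to move; white king on a7.
In check: yes, from the black queen on b7.
King squares — a6: attacked by Qb7; b6: attacked by Qb7; b7: attacked by Nd6; a8: attacked by Qb7; b8: attacked by Qb7.
Legal moves for White: none.
In check with no legal moves → checkmate.

checkmate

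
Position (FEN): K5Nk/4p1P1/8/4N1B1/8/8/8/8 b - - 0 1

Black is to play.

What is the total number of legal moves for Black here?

3

Black to move; king on h8.
In check: yes, from the white pawn on g7.
Legal moves: Kxg8, Kh7, Kxg7.
Count: 3.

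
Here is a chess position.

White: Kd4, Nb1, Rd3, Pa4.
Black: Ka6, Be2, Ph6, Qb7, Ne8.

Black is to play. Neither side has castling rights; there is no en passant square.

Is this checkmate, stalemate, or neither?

neither

Black to move; black king on a6.
In check: no.
Legal moves for Black include: Ng7, Nc7, Nf6, Nd6, Qc8, Qb8, Qa8, Qh7, Qg7+, Qf7, Qe7, Qd7+, Qc7, Qa7+, Qc6, Qb6+, Qd5+, Qb5, ... (list truncated; more exist).
Black has legal moves and is not in check → neither.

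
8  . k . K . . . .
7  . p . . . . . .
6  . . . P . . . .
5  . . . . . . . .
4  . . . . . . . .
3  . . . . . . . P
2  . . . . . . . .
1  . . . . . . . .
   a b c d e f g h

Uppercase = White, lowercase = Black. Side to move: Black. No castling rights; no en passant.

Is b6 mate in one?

After b6: white king on d8; in check: no.
White is not in check, so this cannot be checkmate.

no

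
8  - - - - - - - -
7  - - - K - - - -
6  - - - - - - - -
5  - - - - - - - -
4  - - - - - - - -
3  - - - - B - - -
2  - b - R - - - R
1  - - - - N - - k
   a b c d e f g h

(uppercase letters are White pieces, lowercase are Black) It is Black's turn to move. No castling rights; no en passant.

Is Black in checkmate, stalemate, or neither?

checkmate

Black to move; black king on h1.
In check: yes, from the white rook on h2.
King squares — g1: attacked by Be3; g2: attacked by Ne1; h2: attacked by Rd2.
Legal moves for Black: none.
In check with no legal moves → checkmate.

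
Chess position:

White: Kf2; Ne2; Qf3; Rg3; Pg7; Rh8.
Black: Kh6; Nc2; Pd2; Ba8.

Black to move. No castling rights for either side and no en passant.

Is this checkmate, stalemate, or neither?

Black to move; black king on h6.
In check: yes, from the white rook on h8.
King squares — g5: attacked by Rg3; h5: attacked by Qf3; g6: attacked by Rg3; g7: attacked by Rg3; h7: attacked by Rh8.
Legal moves for Black: none.
In check with no legal moves → checkmate.

checkmate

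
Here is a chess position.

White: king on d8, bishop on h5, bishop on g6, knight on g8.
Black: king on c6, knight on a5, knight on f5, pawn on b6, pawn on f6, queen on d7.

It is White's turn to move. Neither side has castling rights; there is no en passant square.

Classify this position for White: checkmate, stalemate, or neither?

White to move; white king on d8.
In check: yes, from the black queen on d7.
King squares — c7: attacked by Kc6; d7: attacked by Kc6; e7: attacked by Nf5; c8: attacked by Qd7; e8: attacked by Qd7.
Legal moves for White: none.
In check with no legal moves → checkmate.

checkmate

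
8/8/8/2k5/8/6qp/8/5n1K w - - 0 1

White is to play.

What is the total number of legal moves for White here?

0

White to move; king on h1.
In check: no.
Legal moves: none.
Count: 0.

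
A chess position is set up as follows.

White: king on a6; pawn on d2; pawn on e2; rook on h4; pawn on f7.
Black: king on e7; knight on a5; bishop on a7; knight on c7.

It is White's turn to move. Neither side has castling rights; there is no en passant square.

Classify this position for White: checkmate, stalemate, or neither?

White to move; white king on a6.
In check: yes, from the black knight on c7.
Legal moves for White: Kxa7, Kxa5.
White is in check but has 2 legal moves → neither.

neither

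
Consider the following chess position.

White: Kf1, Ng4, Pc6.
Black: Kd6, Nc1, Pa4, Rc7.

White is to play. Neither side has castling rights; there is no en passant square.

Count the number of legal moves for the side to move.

White to move; king on f1.
In check: no.
Legal moves: Nh6, Nf6, Ne5, Ne3, Nh2, Nf2, Kg2, Kf2, Kg1, Ke1.
Count: 10.

10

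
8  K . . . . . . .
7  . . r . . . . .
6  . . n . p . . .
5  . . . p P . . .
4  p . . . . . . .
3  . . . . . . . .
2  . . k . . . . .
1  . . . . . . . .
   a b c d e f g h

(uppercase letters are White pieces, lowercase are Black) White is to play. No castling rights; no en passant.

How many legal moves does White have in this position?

White to move; king on a8.
In check: no.
Legal moves: none.
Count: 0.

0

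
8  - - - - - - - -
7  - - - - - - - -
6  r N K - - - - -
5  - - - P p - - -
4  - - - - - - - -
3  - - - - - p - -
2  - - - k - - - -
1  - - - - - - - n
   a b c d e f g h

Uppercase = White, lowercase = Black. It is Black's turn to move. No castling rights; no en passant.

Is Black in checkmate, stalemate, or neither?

Black to move; black king on d2.
In check: no.
Legal moves for Black include: Ra8, Ra7, Rxb6+, Ra5, Ra4, Ra3, Ra2, Ra1, Ke3, Kd3, Kc3, Ke2, Kc2, Ke1, Kd1, Kc1, Ng3, Nf2, ... (list truncated; more exist).
Black has legal moves and is not in check → neither.

neither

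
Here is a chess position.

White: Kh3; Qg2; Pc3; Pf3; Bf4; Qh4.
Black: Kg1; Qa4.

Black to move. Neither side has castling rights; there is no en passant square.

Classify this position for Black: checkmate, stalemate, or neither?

Black to move; black king on g1.
In check: yes, from the white queen on g2.
King squares — f1: attacked by Qg2; h1: attacked by Qg2; f2: attacked by Qg2; g2: attacked by Kh3; h2: attacked by Qg2.
Legal moves for Black: none.
In check with no legal moves → checkmate.

checkmate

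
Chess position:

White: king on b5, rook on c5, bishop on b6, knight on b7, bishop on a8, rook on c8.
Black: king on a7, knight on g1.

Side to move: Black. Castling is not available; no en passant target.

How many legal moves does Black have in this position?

Black to move; king on a7.
In check: yes, from the white bishop on b6.
Legal moves: none.
Count: 0.

0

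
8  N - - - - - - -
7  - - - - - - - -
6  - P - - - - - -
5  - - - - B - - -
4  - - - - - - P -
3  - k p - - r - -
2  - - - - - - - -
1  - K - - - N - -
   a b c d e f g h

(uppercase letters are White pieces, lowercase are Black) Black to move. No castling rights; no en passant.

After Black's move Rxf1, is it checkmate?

yes

After Rxf1: white king on b1; in check: yes, from the black rook on f1.
King squares — a1: attacked by Rf1; c1: attacked by Rf1; a2: attacked by Kb3; b2: attacked by Kb3; c2: attacked by Kb3.
White has no legal moves → checkmate.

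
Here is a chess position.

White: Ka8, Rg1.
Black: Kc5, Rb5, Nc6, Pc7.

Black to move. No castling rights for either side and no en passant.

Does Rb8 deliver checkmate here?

yes

After Rb8: white king on a8; in check: yes, from the black rook on b8.
King squares — a7: attacked by Nc6; b7: attacked by Rb8; b8: attacked by Nc6.
White has no legal moves → checkmate.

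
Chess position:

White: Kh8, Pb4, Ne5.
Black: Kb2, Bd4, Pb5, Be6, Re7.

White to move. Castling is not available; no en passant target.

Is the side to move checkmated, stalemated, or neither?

White to move; white king on h8.
In check: no.
King squares — g7: attacked by Re7; h7: attacked by Re7; g8: attacked by Be6.
Legal moves for White: none.
Not in check and no legal moves → stalemate.

stalemate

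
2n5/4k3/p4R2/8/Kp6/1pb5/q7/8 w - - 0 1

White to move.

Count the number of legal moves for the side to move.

0

White to move; king on a4.
In check: yes, from the black queen on a2.
Legal moves: none.
Count: 0.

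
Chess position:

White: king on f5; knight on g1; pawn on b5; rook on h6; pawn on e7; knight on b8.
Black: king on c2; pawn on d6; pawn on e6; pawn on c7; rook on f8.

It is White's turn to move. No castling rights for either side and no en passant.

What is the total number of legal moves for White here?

White to move; king on f5.
In check: yes, from the black pawn on e6 and the black rook on f8.
Legal moves: Kg6, Kxe6, Kg5, Kg4, Ke4.
Count: 5.

5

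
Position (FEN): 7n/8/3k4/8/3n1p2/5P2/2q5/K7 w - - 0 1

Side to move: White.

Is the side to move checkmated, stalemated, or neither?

White to move; white king on a1.
In check: no.
King squares — b1: attacked by Qc2; a2: attacked by Qc2; b2: attacked by Qc2.
Legal moves for White: none.
Not in check and no legal moves → stalemate.

stalemate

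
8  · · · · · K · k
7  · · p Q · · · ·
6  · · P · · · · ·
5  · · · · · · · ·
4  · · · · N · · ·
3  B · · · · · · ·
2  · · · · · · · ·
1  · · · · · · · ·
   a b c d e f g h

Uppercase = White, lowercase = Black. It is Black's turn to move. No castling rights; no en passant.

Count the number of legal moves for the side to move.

0

Black to move; king on h8.
In check: no.
Legal moves: none.
Count: 0.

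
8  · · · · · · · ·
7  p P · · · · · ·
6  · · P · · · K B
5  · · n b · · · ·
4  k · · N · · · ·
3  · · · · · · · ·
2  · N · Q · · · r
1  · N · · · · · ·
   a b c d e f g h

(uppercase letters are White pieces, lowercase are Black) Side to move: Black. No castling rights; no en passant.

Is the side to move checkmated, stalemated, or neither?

Black to move; black king on a4.
In check: yes, from the white knight on b2.
King squares — a3: attacked by Nb1; b3: attacked by Nd4; b4: attacked by Qd2; a5: attacked by Qd2; b5: attacked by Nd4.
Legal moves for Black: none.
In check with no legal moves → checkmate.

checkmate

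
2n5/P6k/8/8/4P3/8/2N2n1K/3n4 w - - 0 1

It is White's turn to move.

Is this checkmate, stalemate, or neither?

neither

White to move; white king on h2.
In check: no.
Legal moves for White: Kg3, Kg2, Kg1, Nd4, Nb4, Ne3, Na3, Ne1, Na1, a8=Q, a8=R, a8=B, a8=N, e5.
White has 14 legal moves and is not in check → neither.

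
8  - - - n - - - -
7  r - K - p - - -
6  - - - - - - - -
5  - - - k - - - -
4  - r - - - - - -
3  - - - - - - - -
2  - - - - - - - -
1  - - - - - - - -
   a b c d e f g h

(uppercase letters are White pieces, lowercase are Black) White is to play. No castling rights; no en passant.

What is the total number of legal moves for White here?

White to move; king on c7.
In check: yes, from the black rook on a7.
Legal moves: Kxd8, Kc8.
Count: 2.

2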